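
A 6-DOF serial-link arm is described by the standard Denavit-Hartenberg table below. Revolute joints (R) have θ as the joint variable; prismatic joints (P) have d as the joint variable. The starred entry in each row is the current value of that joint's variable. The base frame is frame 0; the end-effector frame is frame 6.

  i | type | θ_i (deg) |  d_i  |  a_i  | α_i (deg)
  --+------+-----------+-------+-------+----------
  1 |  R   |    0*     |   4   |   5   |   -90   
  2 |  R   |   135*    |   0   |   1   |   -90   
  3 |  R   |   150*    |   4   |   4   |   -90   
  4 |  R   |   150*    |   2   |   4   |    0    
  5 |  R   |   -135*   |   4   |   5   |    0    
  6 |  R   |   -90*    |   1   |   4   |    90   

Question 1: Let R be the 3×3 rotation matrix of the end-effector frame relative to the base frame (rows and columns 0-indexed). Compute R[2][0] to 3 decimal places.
End-effector x-axis (col 0 of R) = (-0.5245,-0.1294,0.8415)
R[2][0] = 0.8415

0.842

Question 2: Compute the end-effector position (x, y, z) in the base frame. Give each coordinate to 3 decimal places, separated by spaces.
7.456 2.862 12.919

after link 1: o_1 = (5.0000, 0.0000, 4.0000)
after link 2: o_2 = (4.2929, 0.0000, 3.2929)
after link 3: o_3 = (3.9140, -2.0000, 8.5708)
after link 4: o_4 = (3.9140, 1.4641, 5.7424)
after link 5: o_5 = (9.2008, 2.5134, 9.1991)
after link 6: o_6 = (7.4562, 2.8618, 12.9186)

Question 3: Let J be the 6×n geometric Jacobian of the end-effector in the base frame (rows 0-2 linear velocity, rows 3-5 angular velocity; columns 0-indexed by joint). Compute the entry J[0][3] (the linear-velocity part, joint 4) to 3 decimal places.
axis z_3 = (0.3536,0.8660,0.3536); lever o_n−o_3 = (3.5423,4.8618,4.3478)
cross product → J_v[:, 3] = (2.0464,-0.2848,-1.3488)
J_ω[:, 3] = z_3
entry J[0][3] = 2.0464

2.046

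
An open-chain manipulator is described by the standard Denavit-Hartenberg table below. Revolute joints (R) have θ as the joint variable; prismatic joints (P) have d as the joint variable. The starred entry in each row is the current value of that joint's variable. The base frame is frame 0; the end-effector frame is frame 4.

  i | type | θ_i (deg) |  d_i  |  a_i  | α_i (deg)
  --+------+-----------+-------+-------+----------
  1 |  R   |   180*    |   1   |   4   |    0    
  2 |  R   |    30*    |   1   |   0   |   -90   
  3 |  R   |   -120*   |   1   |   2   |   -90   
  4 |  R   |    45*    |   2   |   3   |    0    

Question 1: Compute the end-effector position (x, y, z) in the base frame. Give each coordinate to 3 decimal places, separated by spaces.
-4.276 1.135 6.569

after link 1: o_1 = (-4.0000, 0.0000, 1.0000)
after link 2: o_2 = (-4.0000, 0.0000, 2.0000)
after link 3: o_3 = (-2.6340, -0.3660, 3.7321)
after link 4: o_4 = (-4.2761, 1.1354, 6.5692)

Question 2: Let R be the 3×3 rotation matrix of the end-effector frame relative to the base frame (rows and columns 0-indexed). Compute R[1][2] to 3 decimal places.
-0.433

End-effector z-axis (col 2 of R) = (-0.7500,-0.4330,0.5000)
R[1][2] = -0.4330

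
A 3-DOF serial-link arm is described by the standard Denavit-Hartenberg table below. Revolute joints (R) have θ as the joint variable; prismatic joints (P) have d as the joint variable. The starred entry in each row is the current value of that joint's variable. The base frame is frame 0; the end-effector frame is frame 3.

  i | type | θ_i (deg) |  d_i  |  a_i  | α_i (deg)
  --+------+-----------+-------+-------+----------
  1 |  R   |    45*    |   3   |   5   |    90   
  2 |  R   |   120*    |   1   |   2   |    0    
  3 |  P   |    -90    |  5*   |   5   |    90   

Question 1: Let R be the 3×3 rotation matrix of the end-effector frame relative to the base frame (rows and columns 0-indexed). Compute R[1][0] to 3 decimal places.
End-effector x-axis (col 0 of R) = (0.6124,0.6124,0.5000)
R[1][0] = 0.6124

0.612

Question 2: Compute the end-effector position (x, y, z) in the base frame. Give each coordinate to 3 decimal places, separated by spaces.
after link 1: o_1 = (3.5355, 3.5355, 3.0000)
after link 2: o_2 = (3.5355, 2.1213, 4.7321)
after link 3: o_3 = (10.1329, 1.6476, 7.2321)

10.133 1.648 7.232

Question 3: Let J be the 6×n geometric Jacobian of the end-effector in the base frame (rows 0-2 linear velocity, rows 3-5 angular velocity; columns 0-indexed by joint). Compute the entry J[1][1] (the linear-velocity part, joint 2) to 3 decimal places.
axis z_1 = (0.7071,-0.7071,0.0000); lever o_n−o_1 = (6.5974,-1.8879,4.2321)
cross product → J_v[:, 1] = (-2.9925,-2.9925,3.3301)
J_ω[:, 1] = z_1
entry J[1][1] = -2.9925

-2.993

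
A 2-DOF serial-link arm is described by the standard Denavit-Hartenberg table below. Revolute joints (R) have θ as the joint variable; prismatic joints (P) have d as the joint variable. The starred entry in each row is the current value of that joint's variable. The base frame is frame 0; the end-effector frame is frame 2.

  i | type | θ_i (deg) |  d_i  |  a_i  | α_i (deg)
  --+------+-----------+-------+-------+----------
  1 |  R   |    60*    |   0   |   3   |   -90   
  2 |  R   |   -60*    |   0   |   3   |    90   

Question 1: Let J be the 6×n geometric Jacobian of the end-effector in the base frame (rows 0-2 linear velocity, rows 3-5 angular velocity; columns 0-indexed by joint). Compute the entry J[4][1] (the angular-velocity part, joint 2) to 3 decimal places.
0.500

axis z_1 = (-0.8660,0.5000,0.0000); lever o_n−o_1 = (0.7500,1.2990,2.5981)
cross product → J_v[:, 1] = (1.2990,2.2500,-1.5000)
J_ω[:, 1] = z_1
entry J[4][1] = 0.5000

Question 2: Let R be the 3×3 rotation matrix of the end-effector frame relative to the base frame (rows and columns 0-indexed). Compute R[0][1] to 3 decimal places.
End-effector y-axis (col 1 of R) = (-0.8660,0.5000,0.0000)
R[0][1] = -0.8660

-0.866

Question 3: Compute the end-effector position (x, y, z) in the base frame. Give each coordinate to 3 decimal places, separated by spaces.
2.250 3.897 2.598

after link 1: o_1 = (1.5000, 2.5981, 0.0000)
after link 2: o_2 = (2.2500, 3.8971, 2.5981)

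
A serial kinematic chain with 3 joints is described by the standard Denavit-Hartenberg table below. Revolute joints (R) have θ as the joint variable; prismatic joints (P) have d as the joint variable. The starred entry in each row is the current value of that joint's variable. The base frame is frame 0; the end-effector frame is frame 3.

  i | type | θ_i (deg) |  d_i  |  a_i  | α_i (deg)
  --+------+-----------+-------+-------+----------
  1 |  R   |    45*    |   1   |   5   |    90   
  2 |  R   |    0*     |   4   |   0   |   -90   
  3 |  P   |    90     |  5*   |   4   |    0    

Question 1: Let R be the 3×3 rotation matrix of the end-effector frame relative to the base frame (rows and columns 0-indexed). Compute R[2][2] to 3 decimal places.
End-effector z-axis (col 2 of R) = (0.0000,0.0000,1.0000)
R[2][2] = 1.0000

1.000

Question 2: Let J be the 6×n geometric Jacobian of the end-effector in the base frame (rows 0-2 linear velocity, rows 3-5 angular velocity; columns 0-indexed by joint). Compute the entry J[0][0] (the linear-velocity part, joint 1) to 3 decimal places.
axis z_0 = ẑ; lever o_n−o_0 = (3.5355,3.5355,6.0000)
cross product → J_v[:, 0] = (-3.5355,3.5355,0.0000)
J_ω[:, 0] = z_0
entry J[0][0] = -3.5355

-3.536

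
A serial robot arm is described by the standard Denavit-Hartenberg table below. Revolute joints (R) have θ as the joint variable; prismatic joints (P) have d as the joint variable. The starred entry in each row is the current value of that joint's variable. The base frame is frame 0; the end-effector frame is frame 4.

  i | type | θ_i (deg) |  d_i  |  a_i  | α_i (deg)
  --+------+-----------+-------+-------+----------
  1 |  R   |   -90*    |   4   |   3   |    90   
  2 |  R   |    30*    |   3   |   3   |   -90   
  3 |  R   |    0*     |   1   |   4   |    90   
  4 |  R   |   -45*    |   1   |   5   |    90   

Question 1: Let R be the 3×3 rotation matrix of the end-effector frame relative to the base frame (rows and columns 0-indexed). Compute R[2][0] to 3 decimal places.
-0.259

End-effector x-axis (col 0 of R) = (0.0000,-0.9659,-0.2588)
R[2][0] = -0.2588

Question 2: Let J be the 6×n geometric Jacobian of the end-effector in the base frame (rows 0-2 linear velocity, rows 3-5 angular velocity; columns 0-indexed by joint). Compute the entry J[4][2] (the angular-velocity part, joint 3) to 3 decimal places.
0.500

axis z_2 = (-0.0000,0.5000,0.8660); lever o_n−o_2 = (-1.0000,-7.7937,1.5719)
cross product → J_v[:, 2] = (7.5355,-0.8660,0.5000)
J_ω[:, 2] = z_2
entry J[4][2] = 0.5000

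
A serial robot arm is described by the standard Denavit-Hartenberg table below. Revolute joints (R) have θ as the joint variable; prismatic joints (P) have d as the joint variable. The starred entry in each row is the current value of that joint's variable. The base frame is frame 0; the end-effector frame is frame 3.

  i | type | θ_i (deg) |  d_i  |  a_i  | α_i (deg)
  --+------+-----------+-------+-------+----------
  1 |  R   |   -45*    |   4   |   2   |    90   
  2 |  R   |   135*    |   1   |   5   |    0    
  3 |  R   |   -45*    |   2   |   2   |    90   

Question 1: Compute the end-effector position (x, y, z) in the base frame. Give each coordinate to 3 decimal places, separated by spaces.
-3.207 -1.036 9.536

after link 1: o_1 = (1.4142, -1.4142, 4.0000)
after link 2: o_2 = (-1.7929, 0.3787, 7.5355)
after link 3: o_3 = (-3.2071, -1.0355, 9.5355)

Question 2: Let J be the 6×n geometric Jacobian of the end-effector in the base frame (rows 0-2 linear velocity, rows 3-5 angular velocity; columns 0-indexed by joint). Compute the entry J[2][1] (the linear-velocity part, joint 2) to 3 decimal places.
axis z_1 = (-0.7071,-0.7071,0.0000); lever o_n−o_1 = (-4.6213,0.3787,5.5355)
cross product → J_v[:, 1] = (-3.9142,3.9142,-3.5355)
J_ω[:, 1] = z_1
entry J[2][1] = -3.5355

-3.536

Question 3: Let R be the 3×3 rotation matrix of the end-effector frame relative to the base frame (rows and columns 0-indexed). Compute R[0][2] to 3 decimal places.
End-effector z-axis (col 2 of R) = (0.7071,-0.7071,0.0000)
R[0][2] = 0.7071

0.707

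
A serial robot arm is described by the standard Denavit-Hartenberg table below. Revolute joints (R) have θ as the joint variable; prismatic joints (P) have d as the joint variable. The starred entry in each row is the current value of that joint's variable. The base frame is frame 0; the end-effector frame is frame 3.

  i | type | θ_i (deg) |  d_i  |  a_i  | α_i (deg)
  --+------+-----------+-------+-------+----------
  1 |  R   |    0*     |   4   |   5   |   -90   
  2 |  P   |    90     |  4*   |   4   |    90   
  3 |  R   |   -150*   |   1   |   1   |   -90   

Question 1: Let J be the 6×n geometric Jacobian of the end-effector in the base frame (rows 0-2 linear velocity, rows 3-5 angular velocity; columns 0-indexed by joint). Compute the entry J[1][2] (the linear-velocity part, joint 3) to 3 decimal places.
-0.866

axis z_2 = (1.0000,0.0000,0.0000); lever o_n−o_2 = (1.0000,-0.5000,0.8660)
cross product → J_v[:, 2] = (0.0000,-0.8660,-0.5000)
J_ω[:, 2] = z_2
entry J[1][2] = -0.8660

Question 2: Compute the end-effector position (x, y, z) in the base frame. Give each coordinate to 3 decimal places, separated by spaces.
after link 1: o_1 = (5.0000, 0.0000, 4.0000)
after link 2: o_2 = (5.0000, 4.0000, 0.0000)
after link 3: o_3 = (6.0000, 3.5000, 0.8660)

6.000 3.500 0.866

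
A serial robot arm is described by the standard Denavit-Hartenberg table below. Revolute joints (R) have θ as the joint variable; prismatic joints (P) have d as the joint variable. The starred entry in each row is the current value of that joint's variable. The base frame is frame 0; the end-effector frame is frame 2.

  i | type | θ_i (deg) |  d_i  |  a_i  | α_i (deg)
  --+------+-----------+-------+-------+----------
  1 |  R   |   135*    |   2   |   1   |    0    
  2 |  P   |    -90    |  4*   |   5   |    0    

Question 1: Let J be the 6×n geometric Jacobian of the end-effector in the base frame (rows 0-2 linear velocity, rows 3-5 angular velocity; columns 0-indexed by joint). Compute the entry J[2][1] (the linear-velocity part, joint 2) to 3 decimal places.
1.000

prismatic axis z_1 = (0.0000,0.0000,1.0000)
J_v[:, 1] = z_1; J_ω[:, 1] = (0,0,0)
entry J[2][1] = 1.0000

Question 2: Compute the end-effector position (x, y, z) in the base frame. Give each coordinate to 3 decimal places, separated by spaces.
after link 1: o_1 = (-0.7071, 0.7071, 2.0000)
after link 2: o_2 = (2.8284, 4.2426, 6.0000)

2.828 4.243 6.000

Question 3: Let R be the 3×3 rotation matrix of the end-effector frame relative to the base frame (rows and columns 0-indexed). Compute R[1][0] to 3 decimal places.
0.707

End-effector x-axis (col 0 of R) = (0.7071,0.7071,0.0000)
R[1][0] = 0.7071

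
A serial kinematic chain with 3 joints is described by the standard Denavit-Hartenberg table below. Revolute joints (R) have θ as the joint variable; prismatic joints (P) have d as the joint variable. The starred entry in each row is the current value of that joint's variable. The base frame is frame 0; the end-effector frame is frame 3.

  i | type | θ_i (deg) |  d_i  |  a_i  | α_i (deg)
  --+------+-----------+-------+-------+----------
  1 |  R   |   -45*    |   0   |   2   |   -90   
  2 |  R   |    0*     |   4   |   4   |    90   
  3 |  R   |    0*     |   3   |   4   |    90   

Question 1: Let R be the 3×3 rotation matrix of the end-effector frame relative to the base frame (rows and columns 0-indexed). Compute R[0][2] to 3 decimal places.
-0.707

End-effector z-axis (col 2 of R) = (-0.7071,-0.7071,0.0000)
R[0][2] = -0.7071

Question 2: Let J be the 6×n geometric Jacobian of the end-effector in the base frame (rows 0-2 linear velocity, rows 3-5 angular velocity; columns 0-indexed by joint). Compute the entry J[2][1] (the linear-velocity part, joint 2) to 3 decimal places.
-8.000

axis z_1 = (0.7071,0.7071,0.0000); lever o_n−o_1 = (8.4853,-2.8284,3.0000)
cross product → J_v[:, 1] = (2.1213,-2.1213,-8.0000)
J_ω[:, 1] = z_1
entry J[2][1] = -8.0000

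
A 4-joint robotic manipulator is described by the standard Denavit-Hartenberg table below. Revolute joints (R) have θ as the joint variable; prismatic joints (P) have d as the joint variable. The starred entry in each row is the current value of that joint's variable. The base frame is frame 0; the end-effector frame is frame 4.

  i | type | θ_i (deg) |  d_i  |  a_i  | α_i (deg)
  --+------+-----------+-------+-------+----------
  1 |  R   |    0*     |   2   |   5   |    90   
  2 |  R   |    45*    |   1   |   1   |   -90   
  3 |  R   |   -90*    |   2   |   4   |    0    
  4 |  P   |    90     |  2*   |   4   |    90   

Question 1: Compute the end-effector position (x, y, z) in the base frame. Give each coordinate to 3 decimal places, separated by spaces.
5.707 -5.000 8.364

after link 1: o_1 = (5.0000, 0.0000, 2.0000)
after link 2: o_2 = (5.7071, -1.0000, 2.7071)
after link 3: o_3 = (4.2929, -5.0000, 4.1213)
after link 4: o_4 = (5.7071, -5.0000, 8.3640)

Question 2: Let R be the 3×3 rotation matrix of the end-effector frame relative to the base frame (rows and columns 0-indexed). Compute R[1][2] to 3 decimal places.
End-effector z-axis (col 2 of R) = (0.0000,-1.0000,0.0000)
R[1][2] = -1.0000

-1.000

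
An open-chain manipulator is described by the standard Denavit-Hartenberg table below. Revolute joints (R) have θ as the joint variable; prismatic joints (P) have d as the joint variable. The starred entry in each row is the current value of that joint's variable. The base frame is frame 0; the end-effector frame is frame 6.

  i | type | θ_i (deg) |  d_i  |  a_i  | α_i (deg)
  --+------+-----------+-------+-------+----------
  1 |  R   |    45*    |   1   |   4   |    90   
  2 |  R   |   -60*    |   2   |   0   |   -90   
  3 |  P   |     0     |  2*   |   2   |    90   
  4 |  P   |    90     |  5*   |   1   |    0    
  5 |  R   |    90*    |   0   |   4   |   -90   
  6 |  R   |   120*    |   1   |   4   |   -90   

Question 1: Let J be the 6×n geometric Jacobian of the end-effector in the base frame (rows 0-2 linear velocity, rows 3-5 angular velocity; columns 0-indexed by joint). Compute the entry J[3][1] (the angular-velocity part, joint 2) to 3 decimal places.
axis z_1 = (0.7071,-0.7071,0.0000); lever o_n−o_1 = (3.7250,-1.2755,1.0000)
cross product → J_v[:, 1] = (-0.7071,-0.7071,1.7321)
J_ω[:, 1] = z_1
entry J[3][1] = 0.7071

0.707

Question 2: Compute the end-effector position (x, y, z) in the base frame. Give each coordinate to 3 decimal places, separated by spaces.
6.553 1.553 2.000

after link 1: o_1 = (2.8284, 2.8284, 1.0000)
after link 2: o_2 = (4.2426, 1.4142, 1.0000)
after link 3: o_3 = (6.1745, 3.3461, 0.2679)
after link 4: o_4 = (10.3224, 0.4229, 0.7679)
after link 5: o_5 = (8.9082, -0.9913, 4.2321)
after link 6: o_6 = (6.5534, 1.5529, 2.0000)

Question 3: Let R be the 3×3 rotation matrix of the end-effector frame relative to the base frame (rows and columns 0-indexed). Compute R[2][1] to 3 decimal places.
End-effector y-axis (col 1 of R) = (0.6124,0.6124,0.5000)
R[2][1] = 0.5000

0.500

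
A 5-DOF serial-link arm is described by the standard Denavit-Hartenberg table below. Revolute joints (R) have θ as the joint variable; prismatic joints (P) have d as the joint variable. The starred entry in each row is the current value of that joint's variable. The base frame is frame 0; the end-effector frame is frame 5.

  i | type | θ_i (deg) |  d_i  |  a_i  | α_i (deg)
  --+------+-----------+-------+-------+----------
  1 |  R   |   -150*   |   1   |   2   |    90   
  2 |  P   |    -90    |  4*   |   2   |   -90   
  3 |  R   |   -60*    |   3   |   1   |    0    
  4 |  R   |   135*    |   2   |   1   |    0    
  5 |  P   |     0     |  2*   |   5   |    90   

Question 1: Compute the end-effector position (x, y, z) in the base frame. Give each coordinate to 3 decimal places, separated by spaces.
after link 1: o_1 = (-1.7321, -1.0000, 1.0000)
after link 2: o_2 = (-3.7321, 2.4641, -1.0000)
after link 3: o_3 = (-6.7631, 1.7141, -1.5000)
after link 4: o_4 = (-8.0122, -0.1224, -1.7588)
after link 5: o_5 = (-7.3295, -5.3050, -3.0529)

-7.329 -5.305 -3.053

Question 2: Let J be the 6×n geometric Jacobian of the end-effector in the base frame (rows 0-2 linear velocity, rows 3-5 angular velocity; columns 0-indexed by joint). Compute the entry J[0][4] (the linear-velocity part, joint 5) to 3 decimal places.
-0.866

prismatic axis z_4 = (-0.8660,-0.5000,0.0000)
J_v[:, 4] = z_4; J_ω[:, 4] = (0,0,0)
entry J[0][4] = -0.8660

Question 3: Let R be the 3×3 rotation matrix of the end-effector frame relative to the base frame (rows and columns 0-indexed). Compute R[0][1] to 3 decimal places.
-0.866

End-effector y-axis (col 1 of R) = (-0.8660,-0.5000,0.0000)
R[0][1] = -0.8660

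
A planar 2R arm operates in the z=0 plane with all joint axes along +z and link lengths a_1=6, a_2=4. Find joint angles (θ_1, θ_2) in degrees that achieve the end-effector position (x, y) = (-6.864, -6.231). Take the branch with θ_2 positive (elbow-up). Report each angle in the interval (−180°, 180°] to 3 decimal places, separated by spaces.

cos θ_2 = (85.9399−6²−4²)/(2·6·4) = 0.7071; θ_2 = 45.0021° (elbow-up)
β = atan2(-6.2310,-6.8640) = -137.7675°; ψ = atan2(2.8285,8.8283) = 17.7651°
θ_1 = β − ψ = -155.5326°

-155.533 45.002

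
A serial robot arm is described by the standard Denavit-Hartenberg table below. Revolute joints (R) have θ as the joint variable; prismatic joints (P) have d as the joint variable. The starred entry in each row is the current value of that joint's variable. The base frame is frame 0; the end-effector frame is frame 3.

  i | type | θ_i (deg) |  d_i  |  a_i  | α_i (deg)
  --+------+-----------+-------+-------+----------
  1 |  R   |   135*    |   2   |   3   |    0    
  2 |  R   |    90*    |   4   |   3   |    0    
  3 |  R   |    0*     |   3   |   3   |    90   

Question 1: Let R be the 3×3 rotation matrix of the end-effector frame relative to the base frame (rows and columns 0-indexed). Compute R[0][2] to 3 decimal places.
-0.707

End-effector z-axis (col 2 of R) = (-0.7071,0.7071,0.0000)
R[0][2] = -0.7071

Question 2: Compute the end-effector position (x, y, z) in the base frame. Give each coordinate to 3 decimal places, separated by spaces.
-6.364 -2.121 9.000

after link 1: o_1 = (-2.1213, 2.1213, 2.0000)
after link 2: o_2 = (-4.2426, 0.0000, 6.0000)
after link 3: o_3 = (-6.3640, -2.1213, 9.0000)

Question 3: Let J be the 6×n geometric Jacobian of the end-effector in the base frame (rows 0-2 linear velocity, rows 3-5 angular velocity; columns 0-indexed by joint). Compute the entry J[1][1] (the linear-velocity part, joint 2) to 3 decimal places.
-4.243

axis z_1 = (0.0000,0.0000,1.0000); lever o_n−o_1 = (-4.2426,-4.2426,7.0000)
cross product → J_v[:, 1] = (4.2426,-4.2426,0.0000)
J_ω[:, 1] = z_1
entry J[1][1] = -4.2426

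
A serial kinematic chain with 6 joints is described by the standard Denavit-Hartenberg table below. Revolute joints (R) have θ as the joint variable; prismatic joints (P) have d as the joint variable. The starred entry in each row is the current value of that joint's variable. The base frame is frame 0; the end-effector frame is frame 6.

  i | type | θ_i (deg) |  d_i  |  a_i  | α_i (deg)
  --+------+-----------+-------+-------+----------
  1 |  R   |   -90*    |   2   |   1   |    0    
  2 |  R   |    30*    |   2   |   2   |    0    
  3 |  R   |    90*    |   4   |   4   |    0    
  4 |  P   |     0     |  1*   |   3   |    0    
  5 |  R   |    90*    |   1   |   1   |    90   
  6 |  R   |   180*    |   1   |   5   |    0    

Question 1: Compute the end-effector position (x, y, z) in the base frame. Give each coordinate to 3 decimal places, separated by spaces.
after link 1: o_1 = (0.0000, -1.0000, 2.0000)
after link 2: o_2 = (1.0000, -2.7321, 4.0000)
after link 3: o_3 = (4.4641, -0.7321, 8.0000)
after link 4: o_4 = (7.0622, 0.7679, 9.0000)
after link 5: o_5 = (6.5622, 1.6340, 10.0000)
after link 6: o_6 = (9.9282, -2.1962, 10.0000)

9.928 -2.196 10.000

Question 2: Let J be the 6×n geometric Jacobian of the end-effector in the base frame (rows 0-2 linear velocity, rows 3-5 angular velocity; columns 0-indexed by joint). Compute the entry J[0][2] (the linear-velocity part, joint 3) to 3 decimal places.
axis z_2 = (0.0000,0.0000,1.0000); lever o_n−o_2 = (8.9282,0.5359,6.0000)
cross product → J_v[:, 2] = (-0.5359,8.9282,0.0000)
J_ω[:, 2] = z_2
entry J[0][2] = -0.5359

-0.536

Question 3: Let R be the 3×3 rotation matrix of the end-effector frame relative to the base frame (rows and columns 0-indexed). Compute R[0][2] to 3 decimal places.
End-effector z-axis (col 2 of R) = (0.8660,0.5000,0.0000)
R[0][2] = 0.8660

0.866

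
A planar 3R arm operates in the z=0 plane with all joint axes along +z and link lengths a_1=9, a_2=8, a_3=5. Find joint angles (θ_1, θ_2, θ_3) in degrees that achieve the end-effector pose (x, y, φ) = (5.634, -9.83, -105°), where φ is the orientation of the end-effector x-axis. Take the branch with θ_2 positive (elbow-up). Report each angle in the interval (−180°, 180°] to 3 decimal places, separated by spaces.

-90.002 119.999 -134.997

wrist centre = target − a_3·(cos φ, sin φ) = (6.9281, -5.0004)
cos θ_2 = (73.0022−9²−8²)/(2·9·8) = -0.5000; θ_2 = 119.9990° (elbow-up)
β = atan2(-5.0004,6.9281) = -35.8200°; ψ = atan2(6.9283,5.0001) = 54.1821°
θ_1 = β − ψ = -90.0021°
θ_3 = φ − θ_1 − θ_2 = -134.9969° (wrapped to (-180°,180°])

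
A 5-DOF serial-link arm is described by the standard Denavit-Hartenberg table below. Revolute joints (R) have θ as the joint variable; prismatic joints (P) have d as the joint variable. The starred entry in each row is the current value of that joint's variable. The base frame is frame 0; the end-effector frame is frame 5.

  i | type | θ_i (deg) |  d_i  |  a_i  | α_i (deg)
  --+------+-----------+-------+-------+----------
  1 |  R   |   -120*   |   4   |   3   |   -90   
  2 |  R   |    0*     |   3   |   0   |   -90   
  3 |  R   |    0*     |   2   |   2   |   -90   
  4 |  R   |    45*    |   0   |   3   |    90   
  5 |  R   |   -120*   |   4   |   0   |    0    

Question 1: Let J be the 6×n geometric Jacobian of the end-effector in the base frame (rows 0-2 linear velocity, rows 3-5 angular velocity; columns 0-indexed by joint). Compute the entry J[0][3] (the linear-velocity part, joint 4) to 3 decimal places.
axis z_3 = (-0.8660,0.5000,-0.0000); lever o_n−o_3 = (-2.4749,-4.2866,-0.7071)
cross product → J_v[:, 3] = (-0.3536,-0.6124,4.9497)
J_ω[:, 3] = z_3
entry J[0][3] = -0.3536

-0.354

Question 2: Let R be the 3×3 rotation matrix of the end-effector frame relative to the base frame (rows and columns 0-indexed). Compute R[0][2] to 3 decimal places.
End-effector z-axis (col 2 of R) = (-0.3536,-0.6124,-0.7071)
R[0][2] = -0.3536

-0.354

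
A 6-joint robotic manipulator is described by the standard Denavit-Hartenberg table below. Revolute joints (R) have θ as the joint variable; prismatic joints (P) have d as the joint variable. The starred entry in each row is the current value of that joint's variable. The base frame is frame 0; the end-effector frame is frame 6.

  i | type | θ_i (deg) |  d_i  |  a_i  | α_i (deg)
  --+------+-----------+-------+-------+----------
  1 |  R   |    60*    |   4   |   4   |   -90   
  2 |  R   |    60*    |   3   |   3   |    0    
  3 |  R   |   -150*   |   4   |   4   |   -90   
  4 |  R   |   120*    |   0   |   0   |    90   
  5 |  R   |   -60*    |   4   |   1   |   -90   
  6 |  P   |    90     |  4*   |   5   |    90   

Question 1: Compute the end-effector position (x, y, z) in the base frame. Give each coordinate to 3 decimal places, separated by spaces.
after link 1: o_1 = (2.0000, 3.4641, 4.0000)
after link 2: o_2 = (0.1519, 6.2631, 1.4019)
after link 3: o_3 = (-3.3122, 8.2631, 5.4019)
after link 4: o_4 = (-3.3122, 8.2631, 5.4019)
after link 5: o_5 = (-1.6381, 6.2966, 8.6160)
after link 6: o_6 = (-0.2051, 7.7787, 2.5538)

-0.205 7.779 2.554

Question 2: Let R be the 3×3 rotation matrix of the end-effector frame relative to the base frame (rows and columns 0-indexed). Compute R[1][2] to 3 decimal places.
-0.967

End-effector z-axis (col 2 of R) = (-0.0580,-0.9665,-0.2500)
R[1][2] = -0.9665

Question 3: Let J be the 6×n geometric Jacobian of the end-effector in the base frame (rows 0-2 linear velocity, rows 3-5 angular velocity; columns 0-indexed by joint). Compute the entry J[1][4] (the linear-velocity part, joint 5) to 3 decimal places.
3.924

axis z_4 = (0.4330,-0.2500,0.8660); lever o_n−o_4 = (3.1071,-0.4845,-2.8481)
cross product → J_v[:, 4] = (1.1316,3.9240,0.5670)
J_ω[:, 4] = z_4
entry J[1][4] = 3.9240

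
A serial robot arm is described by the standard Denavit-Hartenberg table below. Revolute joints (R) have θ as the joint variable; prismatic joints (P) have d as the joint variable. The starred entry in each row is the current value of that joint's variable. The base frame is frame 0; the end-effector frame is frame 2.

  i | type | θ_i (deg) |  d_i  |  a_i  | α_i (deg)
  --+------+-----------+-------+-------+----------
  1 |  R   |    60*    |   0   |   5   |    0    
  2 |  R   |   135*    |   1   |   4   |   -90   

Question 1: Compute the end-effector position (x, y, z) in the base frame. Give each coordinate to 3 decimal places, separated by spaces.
-1.364 3.295 1.000

after link 1: o_1 = (2.5000, 4.3301, 0.0000)
after link 2: o_2 = (-1.3637, 3.2949, 1.0000)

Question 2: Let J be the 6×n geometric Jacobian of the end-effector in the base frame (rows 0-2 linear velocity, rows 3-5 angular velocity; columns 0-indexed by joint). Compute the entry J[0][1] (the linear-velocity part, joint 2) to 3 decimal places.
axis z_1 = (0.0000,0.0000,1.0000); lever o_n−o_1 = (-3.8637,-1.0353,1.0000)
cross product → J_v[:, 1] = (1.0353,-3.8637,0.0000)
J_ω[:, 1] = z_1
entry J[0][1] = 1.0353

1.035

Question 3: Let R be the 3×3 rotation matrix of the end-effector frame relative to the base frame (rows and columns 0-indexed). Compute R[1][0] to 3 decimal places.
End-effector x-axis (col 0 of R) = (-0.9659,-0.2588,0.0000)
R[1][0] = -0.2588

-0.259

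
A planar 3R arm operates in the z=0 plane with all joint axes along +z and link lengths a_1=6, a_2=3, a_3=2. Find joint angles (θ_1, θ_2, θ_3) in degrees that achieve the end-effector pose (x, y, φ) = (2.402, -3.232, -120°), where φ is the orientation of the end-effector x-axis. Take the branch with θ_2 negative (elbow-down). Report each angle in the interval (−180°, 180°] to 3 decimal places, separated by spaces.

wrist centre = target − a_3·(cos φ, sin φ) = (3.4020, -1.4999)
cos θ_2 = (13.8235−6²−3²)/(2·6·3) = -0.8660; θ_2 = -149.9988° (elbow-down)
β = atan2(-1.4999,3.4020) = -23.7928°; ψ = atan2(-1.5001,3.4020) = -23.7945°
θ_1 = β − ψ = 0.0017°
θ_3 = φ − θ_1 − θ_2 = 29.9971° (wrapped to (-180°,180°])

0.002 -149.999 29.997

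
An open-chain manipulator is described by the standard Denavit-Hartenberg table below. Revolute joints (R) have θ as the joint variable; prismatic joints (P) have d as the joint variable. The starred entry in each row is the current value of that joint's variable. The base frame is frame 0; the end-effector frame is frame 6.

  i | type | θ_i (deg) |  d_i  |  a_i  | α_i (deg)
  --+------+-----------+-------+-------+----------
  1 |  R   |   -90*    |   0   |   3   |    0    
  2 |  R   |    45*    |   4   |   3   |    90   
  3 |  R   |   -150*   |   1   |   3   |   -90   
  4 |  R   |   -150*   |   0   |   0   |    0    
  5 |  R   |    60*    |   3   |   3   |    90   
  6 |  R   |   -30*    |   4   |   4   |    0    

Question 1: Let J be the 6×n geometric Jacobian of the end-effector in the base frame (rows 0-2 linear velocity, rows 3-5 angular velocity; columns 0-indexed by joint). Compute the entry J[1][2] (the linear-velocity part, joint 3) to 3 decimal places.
-0.259

axis z_2 = (-0.7071,-0.7071,0.0000); lever o_n−o_2 = (-4.3120,-6.2438,-0.3660)
cross product → J_v[:, 2] = (0.2588,-0.2588,1.3660)
J_ω[:, 2] = z_2
entry J[1][2] = -0.2588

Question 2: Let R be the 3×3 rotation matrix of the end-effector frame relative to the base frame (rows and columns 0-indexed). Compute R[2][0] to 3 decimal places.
End-effector x-axis (col 0 of R) = (-0.7891,-0.4356,0.4330)
R[2][0] = 0.4330

0.433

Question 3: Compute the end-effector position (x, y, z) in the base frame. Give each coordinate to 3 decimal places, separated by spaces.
-2.191 -11.365 3.634

after link 1: o_1 = (0.0000, -3.0000, 0.0000)
after link 2: o_2 = (2.1213, -5.1213, 4.0000)
after link 3: o_3 = (-0.4229, -3.9913, 2.5000)
after link 4: o_4 = (-0.4229, -3.9913, 2.5000)
after link 5: o_5 = (-1.4836, -7.1733, -0.0981)
after link 6: o_6 = (-2.1907, -11.3652, 3.6340)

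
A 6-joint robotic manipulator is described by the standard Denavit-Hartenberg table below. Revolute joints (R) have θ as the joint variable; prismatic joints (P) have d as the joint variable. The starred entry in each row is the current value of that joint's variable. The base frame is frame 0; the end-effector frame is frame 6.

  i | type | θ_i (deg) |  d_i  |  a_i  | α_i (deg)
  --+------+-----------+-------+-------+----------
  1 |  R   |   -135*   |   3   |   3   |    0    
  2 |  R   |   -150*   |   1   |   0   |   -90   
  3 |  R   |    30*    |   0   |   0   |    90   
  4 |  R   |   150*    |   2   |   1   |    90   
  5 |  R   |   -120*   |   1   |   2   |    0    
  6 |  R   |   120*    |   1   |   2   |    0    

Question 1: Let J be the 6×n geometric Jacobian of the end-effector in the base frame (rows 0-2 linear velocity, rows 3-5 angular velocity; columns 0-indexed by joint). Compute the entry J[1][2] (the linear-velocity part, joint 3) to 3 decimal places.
0.578

axis z_2 = (-0.9659,0.2588,0.0000); lever o_n−o_2 = (-2.7684,0.2241,0.5981)
cross product → J_v[:, 2] = (0.1548,0.5777,0.5000)
J_ω[:, 2] = z_2
entry J[1][2] = 0.5777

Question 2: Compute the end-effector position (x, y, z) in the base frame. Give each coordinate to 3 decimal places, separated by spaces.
-4.890 -1.897 4.598

after link 1: o_1 = (-2.1213, -2.1213, 3.0000)
after link 2: o_2 = (-2.1213, -2.1213, 4.0000)
after link 3: o_3 = (-2.1213, -2.1213, 4.0000)
after link 4: o_4 = (-2.5396, -1.7504, 6.1651)
after link 5: o_5 = (-2.8111, -1.3495, 3.9821)
after link 6: o_6 = (-4.8897, -1.8972, 4.5981)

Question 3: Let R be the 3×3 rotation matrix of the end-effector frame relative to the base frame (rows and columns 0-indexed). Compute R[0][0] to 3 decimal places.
-0.677

End-effector x-axis (col 0 of R) = (-0.6771,-0.5950,0.4330)
R[0][0] = -0.6771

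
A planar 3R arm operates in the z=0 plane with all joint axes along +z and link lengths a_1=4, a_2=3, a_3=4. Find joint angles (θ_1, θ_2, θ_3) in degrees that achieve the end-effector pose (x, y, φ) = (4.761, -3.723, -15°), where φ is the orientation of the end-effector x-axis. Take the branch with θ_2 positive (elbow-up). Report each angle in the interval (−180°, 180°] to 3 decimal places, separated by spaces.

wrist centre = target − a_3·(cos φ, sin φ) = (0.8973, -2.6877)
cos θ_2 = (8.0290−4²−3²)/(2·4·3) = -0.7071; θ_2 = 135.0015° (elbow-up)
β = atan2(-2.6877,0.8973) = -71.5384°; ψ = atan2(2.1213,1.8786) = 48.4714°
θ_1 = β − ψ = -120.0098°
θ_3 = φ − θ_1 − θ_2 = -29.9917° (wrapped to (-180°,180°])

-120.010 135.001 -29.992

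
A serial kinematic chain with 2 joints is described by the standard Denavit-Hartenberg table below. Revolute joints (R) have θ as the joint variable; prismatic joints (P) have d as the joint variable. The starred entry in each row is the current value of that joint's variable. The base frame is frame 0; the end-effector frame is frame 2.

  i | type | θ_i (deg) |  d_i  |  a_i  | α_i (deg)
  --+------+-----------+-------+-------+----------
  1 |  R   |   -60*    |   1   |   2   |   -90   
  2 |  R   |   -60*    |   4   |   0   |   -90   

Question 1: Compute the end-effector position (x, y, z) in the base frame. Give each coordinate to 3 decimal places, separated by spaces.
after link 1: o_1 = (1.0000, -1.7321, 1.0000)
after link 2: o_2 = (4.4641, 0.2679, 1.0000)

4.464 0.268 1.000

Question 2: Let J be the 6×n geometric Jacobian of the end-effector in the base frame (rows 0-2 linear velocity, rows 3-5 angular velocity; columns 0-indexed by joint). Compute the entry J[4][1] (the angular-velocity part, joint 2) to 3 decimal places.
axis z_1 = (0.8660,0.5000,0.0000); lever o_n−o_1 = (3.4641,2.0000,0.0000)
cross product → J_v[:, 1] = (-0.0000,0.0000,0.0000)
J_ω[:, 1] = z_1
entry J[4][1] = 0.5000

0.500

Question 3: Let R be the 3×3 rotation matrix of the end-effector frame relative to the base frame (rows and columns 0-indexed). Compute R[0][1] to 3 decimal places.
End-effector y-axis (col 1 of R) = (-0.8660,-0.5000,-0.0000)
R[0][1] = -0.8660

-0.866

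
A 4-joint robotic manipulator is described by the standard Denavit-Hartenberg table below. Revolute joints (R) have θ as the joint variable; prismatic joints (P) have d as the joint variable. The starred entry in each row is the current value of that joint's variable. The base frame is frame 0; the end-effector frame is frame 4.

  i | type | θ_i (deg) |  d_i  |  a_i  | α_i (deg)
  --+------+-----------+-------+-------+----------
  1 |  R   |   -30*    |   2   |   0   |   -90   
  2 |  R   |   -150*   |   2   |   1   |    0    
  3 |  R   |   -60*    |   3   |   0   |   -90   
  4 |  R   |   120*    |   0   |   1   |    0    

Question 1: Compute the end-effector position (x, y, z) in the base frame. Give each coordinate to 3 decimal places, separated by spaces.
1.692 3.797 2.750

after link 1: o_1 = (0.0000, 0.0000, 2.0000)
after link 2: o_2 = (0.2500, 2.1651, 2.5000)
after link 3: o_3 = (1.7500, 4.7631, 2.5000)
after link 4: o_4 = (1.6920, 3.7966, 2.7500)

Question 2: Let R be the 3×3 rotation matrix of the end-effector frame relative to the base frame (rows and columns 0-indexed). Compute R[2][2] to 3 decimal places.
0.866

End-effector z-axis (col 2 of R) = (-0.4330,0.2500,0.8660)
R[2][2] = 0.8660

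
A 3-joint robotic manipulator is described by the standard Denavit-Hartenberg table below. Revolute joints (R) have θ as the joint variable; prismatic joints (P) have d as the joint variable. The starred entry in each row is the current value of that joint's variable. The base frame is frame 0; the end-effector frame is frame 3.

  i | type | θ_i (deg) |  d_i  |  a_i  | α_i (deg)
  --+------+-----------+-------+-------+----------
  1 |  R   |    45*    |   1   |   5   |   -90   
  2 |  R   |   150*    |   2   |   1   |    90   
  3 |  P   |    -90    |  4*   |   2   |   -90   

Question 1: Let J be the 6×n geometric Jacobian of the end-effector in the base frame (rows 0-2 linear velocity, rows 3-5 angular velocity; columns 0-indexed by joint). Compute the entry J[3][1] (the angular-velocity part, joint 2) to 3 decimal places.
-0.707

axis z_1 = (-0.7071,0.7071,0.0000); lever o_n−o_1 = (0.8018,0.8018,-3.9641)
cross product → J_v[:, 1] = (-2.8030,-2.8030,-1.1340)
J_ω[:, 1] = z_1
entry J[3][1] = -0.7071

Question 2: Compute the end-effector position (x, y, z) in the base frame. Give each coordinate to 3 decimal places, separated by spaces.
4.337 4.337 -2.964

after link 1: o_1 = (3.5355, 3.5355, 1.0000)
after link 2: o_2 = (1.5089, 4.3374, 0.5000)
after link 3: o_3 = (4.3374, 4.3374, -2.9641)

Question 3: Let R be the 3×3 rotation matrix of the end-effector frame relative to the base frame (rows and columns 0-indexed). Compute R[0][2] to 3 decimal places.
-0.612

End-effector z-axis (col 2 of R) = (-0.6124,-0.6124,-0.5000)
R[0][2] = -0.6124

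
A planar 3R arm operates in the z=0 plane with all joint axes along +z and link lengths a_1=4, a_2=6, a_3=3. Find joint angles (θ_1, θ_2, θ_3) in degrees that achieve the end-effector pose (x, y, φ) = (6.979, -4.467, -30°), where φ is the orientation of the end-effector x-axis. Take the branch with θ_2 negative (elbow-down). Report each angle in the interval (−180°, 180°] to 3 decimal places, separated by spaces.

45.004 -120.006 45.002

wrist centre = target − a_3·(cos φ, sin φ) = (4.3809, -2.9670)
cos θ_2 = (27.9956−4²−6²)/(2·4·6) = -0.5001; θ_2 = -120.0061° (elbow-down)
β = atan2(-2.9670,4.3809) = -34.1080°; ψ = atan2(-5.1958,0.9994) = -79.1118°
θ_1 = β − ψ = 45.0038°
θ_3 = φ − θ_1 − θ_2 = 45.0023° (wrapped to (-180°,180°])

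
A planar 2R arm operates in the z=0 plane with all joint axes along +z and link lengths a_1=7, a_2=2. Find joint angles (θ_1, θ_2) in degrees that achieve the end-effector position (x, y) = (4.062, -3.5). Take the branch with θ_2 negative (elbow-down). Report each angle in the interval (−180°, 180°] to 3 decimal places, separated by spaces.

cos θ_2 = (28.7498−7²−2²)/(2·7·2) = -0.8661; θ_2 = -150.0059° (elbow-down)
β = atan2(-3.5000,4.0620) = -40.7497°; ψ = atan2(-0.9998,5.2678) = -10.7467°
θ_1 = β − ψ = -30.0029°

-30.003 -150.006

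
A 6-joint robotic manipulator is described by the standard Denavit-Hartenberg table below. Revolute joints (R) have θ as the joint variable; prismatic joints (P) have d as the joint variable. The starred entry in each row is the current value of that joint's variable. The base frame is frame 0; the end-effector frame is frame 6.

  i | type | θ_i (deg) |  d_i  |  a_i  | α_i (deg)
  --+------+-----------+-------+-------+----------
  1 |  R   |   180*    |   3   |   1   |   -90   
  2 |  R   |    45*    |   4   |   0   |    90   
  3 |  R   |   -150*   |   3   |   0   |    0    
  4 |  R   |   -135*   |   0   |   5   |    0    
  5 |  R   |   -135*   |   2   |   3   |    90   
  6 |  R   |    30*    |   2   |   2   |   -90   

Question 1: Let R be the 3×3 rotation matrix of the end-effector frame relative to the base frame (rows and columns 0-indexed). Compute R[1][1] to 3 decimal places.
-0.500

End-effector y-axis (col 1 of R) = (-0.6124,-0.5000,-0.6124)
R[1][1] = -0.5000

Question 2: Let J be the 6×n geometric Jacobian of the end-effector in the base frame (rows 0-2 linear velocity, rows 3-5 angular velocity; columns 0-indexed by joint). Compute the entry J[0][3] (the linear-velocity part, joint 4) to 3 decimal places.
-0.190

axis z_3 = (-0.7071,0.0000,0.7071); lever o_n−o_3 = (-3.4847,0.2684,0.7580)
cross product → J_v[:, 3] = (-0.1898,-1.9281,-0.1898)
J_ω[:, 3] = z_3
entry J[0][3] = -0.1898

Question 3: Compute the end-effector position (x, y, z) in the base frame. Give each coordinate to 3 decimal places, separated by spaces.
after link 1: o_1 = (-1.0000, 0.0000, 3.0000)
after link 2: o_2 = (-1.0000, -4.0000, 3.0000)
after link 3: o_3 = (-3.1213, -4.0000, 5.1213)
after link 4: o_4 = (-4.0364, -8.8296, 4.2063)
after link 5: o_5 = (-6.5113, -6.2316, 4.5598)
after link 6: o_6 = (-6.6060, -3.7316, 5.8793)

-6.606 -3.732 5.879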